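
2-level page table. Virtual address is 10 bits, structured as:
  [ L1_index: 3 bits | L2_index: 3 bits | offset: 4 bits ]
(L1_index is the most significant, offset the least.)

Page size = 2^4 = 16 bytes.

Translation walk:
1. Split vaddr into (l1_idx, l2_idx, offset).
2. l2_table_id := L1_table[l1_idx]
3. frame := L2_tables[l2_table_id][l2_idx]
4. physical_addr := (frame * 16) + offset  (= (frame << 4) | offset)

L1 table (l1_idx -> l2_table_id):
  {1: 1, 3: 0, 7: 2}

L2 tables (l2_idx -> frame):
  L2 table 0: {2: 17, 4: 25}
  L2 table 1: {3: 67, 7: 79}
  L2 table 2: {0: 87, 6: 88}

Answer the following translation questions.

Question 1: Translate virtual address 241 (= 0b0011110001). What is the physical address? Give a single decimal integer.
vaddr = 241 = 0b0011110001
Split: l1_idx=1, l2_idx=7, offset=1
L1[1] = 1
L2[1][7] = 79
paddr = 79 * 16 + 1 = 1265

Answer: 1265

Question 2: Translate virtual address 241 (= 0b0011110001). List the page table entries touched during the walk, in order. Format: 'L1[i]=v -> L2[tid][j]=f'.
vaddr = 241 = 0b0011110001
Split: l1_idx=1, l2_idx=7, offset=1

Answer: L1[1]=1 -> L2[1][7]=79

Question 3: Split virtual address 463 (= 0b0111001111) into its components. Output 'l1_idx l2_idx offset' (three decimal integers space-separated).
Answer: 3 4 15

Derivation:
vaddr = 463 = 0b0111001111
  top 3 bits -> l1_idx = 3
  next 3 bits -> l2_idx = 4
  bottom 4 bits -> offset = 15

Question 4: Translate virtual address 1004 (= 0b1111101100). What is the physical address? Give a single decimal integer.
vaddr = 1004 = 0b1111101100
Split: l1_idx=7, l2_idx=6, offset=12
L1[7] = 2
L2[2][6] = 88
paddr = 88 * 16 + 12 = 1420

Answer: 1420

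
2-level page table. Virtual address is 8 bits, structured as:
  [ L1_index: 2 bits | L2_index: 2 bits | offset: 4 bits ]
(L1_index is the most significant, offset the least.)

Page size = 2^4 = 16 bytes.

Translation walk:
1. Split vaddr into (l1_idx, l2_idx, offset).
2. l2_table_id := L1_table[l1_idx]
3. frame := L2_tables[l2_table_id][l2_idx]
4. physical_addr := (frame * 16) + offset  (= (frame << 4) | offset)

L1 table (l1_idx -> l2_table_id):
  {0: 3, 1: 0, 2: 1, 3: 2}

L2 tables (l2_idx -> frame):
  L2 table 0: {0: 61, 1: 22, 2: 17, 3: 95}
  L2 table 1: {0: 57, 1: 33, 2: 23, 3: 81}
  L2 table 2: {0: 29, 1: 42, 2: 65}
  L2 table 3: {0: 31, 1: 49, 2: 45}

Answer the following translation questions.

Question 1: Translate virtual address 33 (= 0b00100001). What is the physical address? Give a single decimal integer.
vaddr = 33 = 0b00100001
Split: l1_idx=0, l2_idx=2, offset=1
L1[0] = 3
L2[3][2] = 45
paddr = 45 * 16 + 1 = 721

Answer: 721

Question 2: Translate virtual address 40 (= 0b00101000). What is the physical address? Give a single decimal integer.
Answer: 728

Derivation:
vaddr = 40 = 0b00101000
Split: l1_idx=0, l2_idx=2, offset=8
L1[0] = 3
L2[3][2] = 45
paddr = 45 * 16 + 8 = 728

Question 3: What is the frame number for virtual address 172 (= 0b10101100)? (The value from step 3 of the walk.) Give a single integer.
vaddr = 172: l1_idx=2, l2_idx=2
L1[2] = 1; L2[1][2] = 23

Answer: 23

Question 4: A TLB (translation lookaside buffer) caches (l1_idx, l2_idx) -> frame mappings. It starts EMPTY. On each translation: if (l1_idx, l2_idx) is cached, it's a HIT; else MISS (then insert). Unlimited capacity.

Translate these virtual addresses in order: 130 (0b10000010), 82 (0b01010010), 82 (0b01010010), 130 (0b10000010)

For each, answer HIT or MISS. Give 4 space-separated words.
Answer: MISS MISS HIT HIT

Derivation:
vaddr=130: (2,0) not in TLB -> MISS, insert
vaddr=82: (1,1) not in TLB -> MISS, insert
vaddr=82: (1,1) in TLB -> HIT
vaddr=130: (2,0) in TLB -> HIT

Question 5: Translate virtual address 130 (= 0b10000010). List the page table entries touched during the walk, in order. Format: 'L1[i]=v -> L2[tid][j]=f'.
vaddr = 130 = 0b10000010
Split: l1_idx=2, l2_idx=0, offset=2

Answer: L1[2]=1 -> L2[1][0]=57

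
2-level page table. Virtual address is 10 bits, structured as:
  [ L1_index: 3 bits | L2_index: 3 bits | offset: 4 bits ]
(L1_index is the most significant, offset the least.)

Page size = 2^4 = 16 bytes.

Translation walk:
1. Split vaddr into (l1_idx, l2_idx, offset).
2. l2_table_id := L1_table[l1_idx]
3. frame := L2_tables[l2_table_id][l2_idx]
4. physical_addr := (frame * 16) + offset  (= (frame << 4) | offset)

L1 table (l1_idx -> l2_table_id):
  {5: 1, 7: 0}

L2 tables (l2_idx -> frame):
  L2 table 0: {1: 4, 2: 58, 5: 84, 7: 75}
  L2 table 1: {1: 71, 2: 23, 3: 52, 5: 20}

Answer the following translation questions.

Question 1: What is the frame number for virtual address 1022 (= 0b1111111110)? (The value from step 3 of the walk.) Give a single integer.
Answer: 75

Derivation:
vaddr = 1022: l1_idx=7, l2_idx=7
L1[7] = 0; L2[0][7] = 75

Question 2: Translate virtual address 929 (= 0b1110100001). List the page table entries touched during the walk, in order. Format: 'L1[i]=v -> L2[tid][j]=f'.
Answer: L1[7]=0 -> L2[0][2]=58

Derivation:
vaddr = 929 = 0b1110100001
Split: l1_idx=7, l2_idx=2, offset=1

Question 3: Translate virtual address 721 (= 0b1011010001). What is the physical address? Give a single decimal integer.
Answer: 321

Derivation:
vaddr = 721 = 0b1011010001
Split: l1_idx=5, l2_idx=5, offset=1
L1[5] = 1
L2[1][5] = 20
paddr = 20 * 16 + 1 = 321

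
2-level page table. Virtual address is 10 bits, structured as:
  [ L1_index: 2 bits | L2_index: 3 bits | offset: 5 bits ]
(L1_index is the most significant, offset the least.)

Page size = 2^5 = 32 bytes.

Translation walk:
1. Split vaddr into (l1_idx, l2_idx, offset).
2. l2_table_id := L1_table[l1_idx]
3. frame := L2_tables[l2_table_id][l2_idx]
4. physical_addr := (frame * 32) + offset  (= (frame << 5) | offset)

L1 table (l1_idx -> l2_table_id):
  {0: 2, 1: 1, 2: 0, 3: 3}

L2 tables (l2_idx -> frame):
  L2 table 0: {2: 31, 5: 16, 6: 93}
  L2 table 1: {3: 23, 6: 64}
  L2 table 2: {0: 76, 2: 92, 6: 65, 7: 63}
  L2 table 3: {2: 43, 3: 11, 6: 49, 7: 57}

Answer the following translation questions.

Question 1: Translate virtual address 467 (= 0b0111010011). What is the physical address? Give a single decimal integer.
Answer: 2067

Derivation:
vaddr = 467 = 0b0111010011
Split: l1_idx=1, l2_idx=6, offset=19
L1[1] = 1
L2[1][6] = 64
paddr = 64 * 32 + 19 = 2067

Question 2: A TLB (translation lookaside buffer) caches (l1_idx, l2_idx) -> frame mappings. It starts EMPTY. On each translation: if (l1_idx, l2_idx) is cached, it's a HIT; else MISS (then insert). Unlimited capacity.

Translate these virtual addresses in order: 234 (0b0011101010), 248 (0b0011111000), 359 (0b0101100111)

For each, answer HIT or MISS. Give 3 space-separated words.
Answer: MISS HIT MISS

Derivation:
vaddr=234: (0,7) not in TLB -> MISS, insert
vaddr=248: (0,7) in TLB -> HIT
vaddr=359: (1,3) not in TLB -> MISS, insert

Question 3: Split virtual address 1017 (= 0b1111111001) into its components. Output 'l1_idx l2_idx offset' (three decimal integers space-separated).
vaddr = 1017 = 0b1111111001
  top 2 bits -> l1_idx = 3
  next 3 bits -> l2_idx = 7
  bottom 5 bits -> offset = 25

Answer: 3 7 25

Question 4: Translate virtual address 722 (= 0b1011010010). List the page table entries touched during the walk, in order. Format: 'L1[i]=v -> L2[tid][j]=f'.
vaddr = 722 = 0b1011010010
Split: l1_idx=2, l2_idx=6, offset=18

Answer: L1[2]=0 -> L2[0][6]=93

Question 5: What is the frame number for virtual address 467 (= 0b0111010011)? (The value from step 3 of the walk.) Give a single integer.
Answer: 64

Derivation:
vaddr = 467: l1_idx=1, l2_idx=6
L1[1] = 1; L2[1][6] = 64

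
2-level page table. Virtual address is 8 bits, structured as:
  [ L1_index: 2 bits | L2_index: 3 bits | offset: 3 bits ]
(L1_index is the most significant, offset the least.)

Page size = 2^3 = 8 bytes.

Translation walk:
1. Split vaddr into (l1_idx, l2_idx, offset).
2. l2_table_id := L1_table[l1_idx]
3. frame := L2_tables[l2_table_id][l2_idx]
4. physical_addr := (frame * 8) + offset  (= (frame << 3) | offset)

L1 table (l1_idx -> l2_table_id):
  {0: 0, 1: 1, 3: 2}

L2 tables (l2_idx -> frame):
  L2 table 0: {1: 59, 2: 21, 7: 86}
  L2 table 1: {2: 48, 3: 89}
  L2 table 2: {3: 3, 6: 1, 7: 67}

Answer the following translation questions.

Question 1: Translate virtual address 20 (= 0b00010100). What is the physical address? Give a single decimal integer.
Answer: 172

Derivation:
vaddr = 20 = 0b00010100
Split: l1_idx=0, l2_idx=2, offset=4
L1[0] = 0
L2[0][2] = 21
paddr = 21 * 8 + 4 = 172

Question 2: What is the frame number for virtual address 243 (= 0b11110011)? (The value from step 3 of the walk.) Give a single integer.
Answer: 1

Derivation:
vaddr = 243: l1_idx=3, l2_idx=6
L1[3] = 2; L2[2][6] = 1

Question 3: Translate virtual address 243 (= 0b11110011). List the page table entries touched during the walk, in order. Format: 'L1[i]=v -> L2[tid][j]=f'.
Answer: L1[3]=2 -> L2[2][6]=1

Derivation:
vaddr = 243 = 0b11110011
Split: l1_idx=3, l2_idx=6, offset=3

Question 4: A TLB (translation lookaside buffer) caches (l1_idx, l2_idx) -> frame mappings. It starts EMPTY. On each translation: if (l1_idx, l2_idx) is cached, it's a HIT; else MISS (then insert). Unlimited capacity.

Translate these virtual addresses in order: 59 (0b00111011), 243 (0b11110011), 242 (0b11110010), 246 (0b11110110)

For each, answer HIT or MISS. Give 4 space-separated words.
vaddr=59: (0,7) not in TLB -> MISS, insert
vaddr=243: (3,6) not in TLB -> MISS, insert
vaddr=242: (3,6) in TLB -> HIT
vaddr=246: (3,6) in TLB -> HIT

Answer: MISS MISS HIT HIT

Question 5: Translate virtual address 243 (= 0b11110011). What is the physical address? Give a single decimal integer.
vaddr = 243 = 0b11110011
Split: l1_idx=3, l2_idx=6, offset=3
L1[3] = 2
L2[2][6] = 1
paddr = 1 * 8 + 3 = 11

Answer: 11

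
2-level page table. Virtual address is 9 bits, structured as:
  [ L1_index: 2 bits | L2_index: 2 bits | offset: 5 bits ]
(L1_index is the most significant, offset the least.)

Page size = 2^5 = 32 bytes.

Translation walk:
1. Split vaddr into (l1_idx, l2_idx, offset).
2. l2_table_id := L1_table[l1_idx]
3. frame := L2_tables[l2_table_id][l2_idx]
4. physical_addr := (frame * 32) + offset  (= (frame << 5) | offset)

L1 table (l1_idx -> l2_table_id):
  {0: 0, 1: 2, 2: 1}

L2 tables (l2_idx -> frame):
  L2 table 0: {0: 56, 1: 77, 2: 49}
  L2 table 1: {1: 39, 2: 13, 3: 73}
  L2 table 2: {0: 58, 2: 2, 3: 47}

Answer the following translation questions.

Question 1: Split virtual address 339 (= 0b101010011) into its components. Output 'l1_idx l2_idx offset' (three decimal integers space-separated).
Answer: 2 2 19

Derivation:
vaddr = 339 = 0b101010011
  top 2 bits -> l1_idx = 2
  next 2 bits -> l2_idx = 2
  bottom 5 bits -> offset = 19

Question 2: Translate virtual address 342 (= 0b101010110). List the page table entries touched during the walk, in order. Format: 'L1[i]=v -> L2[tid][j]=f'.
vaddr = 342 = 0b101010110
Split: l1_idx=2, l2_idx=2, offset=22

Answer: L1[2]=1 -> L2[1][2]=13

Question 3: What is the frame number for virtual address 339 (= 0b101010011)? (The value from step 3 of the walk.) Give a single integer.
vaddr = 339: l1_idx=2, l2_idx=2
L1[2] = 1; L2[1][2] = 13

Answer: 13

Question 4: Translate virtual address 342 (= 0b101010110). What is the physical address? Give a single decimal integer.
vaddr = 342 = 0b101010110
Split: l1_idx=2, l2_idx=2, offset=22
L1[2] = 1
L2[1][2] = 13
paddr = 13 * 32 + 22 = 438

Answer: 438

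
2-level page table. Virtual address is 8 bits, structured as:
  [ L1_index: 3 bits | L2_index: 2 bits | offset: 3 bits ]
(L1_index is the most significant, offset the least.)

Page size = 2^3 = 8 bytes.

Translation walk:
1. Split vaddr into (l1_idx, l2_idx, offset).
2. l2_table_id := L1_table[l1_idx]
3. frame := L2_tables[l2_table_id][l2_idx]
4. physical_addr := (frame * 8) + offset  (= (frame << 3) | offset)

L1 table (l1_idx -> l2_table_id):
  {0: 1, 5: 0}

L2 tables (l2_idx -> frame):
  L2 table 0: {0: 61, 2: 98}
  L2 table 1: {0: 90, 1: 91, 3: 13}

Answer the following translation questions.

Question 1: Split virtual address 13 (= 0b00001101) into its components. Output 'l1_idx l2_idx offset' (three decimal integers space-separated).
Answer: 0 1 5

Derivation:
vaddr = 13 = 0b00001101
  top 3 bits -> l1_idx = 0
  next 2 bits -> l2_idx = 1
  bottom 3 bits -> offset = 5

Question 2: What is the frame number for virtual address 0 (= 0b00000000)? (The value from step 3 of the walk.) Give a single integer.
Answer: 90

Derivation:
vaddr = 0: l1_idx=0, l2_idx=0
L1[0] = 1; L2[1][0] = 90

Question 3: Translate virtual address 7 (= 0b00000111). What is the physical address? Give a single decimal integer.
vaddr = 7 = 0b00000111
Split: l1_idx=0, l2_idx=0, offset=7
L1[0] = 1
L2[1][0] = 90
paddr = 90 * 8 + 7 = 727

Answer: 727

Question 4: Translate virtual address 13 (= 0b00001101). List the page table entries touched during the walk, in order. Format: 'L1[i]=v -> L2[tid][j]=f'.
vaddr = 13 = 0b00001101
Split: l1_idx=0, l2_idx=1, offset=5

Answer: L1[0]=1 -> L2[1][1]=91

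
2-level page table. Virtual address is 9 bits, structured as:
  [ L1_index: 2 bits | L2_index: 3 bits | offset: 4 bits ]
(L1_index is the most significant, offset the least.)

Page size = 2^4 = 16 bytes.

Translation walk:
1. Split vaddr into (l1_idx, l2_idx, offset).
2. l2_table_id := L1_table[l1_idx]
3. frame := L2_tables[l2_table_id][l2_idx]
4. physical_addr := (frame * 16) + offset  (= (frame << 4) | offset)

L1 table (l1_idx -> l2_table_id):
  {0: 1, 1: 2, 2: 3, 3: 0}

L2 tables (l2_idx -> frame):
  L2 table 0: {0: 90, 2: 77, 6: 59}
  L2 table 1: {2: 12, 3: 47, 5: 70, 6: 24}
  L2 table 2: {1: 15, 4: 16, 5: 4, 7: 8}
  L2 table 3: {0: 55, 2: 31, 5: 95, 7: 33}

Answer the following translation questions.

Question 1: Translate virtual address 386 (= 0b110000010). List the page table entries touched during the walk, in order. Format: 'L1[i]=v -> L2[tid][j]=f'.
Answer: L1[3]=0 -> L2[0][0]=90

Derivation:
vaddr = 386 = 0b110000010
Split: l1_idx=3, l2_idx=0, offset=2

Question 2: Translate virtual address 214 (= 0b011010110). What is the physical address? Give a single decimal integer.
vaddr = 214 = 0b011010110
Split: l1_idx=1, l2_idx=5, offset=6
L1[1] = 2
L2[2][5] = 4
paddr = 4 * 16 + 6 = 70

Answer: 70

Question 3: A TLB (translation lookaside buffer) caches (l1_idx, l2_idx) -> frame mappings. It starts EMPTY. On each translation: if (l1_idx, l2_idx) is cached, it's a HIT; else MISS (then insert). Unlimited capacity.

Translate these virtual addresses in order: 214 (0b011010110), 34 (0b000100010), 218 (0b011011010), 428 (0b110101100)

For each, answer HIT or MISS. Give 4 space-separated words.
vaddr=214: (1,5) not in TLB -> MISS, insert
vaddr=34: (0,2) not in TLB -> MISS, insert
vaddr=218: (1,5) in TLB -> HIT
vaddr=428: (3,2) not in TLB -> MISS, insert

Answer: MISS MISS HIT MISS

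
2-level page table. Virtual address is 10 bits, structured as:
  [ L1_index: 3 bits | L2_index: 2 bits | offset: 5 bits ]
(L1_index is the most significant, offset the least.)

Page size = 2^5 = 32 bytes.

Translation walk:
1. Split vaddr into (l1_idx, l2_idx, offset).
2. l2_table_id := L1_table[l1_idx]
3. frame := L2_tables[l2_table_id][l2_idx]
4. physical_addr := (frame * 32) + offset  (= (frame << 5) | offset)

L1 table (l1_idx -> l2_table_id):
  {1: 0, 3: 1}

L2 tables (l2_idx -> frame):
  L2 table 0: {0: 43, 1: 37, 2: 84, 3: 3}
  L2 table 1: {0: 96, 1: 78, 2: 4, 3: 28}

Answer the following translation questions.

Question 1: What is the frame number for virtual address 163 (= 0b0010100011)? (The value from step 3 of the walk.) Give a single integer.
vaddr = 163: l1_idx=1, l2_idx=1
L1[1] = 0; L2[0][1] = 37

Answer: 37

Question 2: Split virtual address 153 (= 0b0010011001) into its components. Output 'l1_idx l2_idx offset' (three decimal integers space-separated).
vaddr = 153 = 0b0010011001
  top 3 bits -> l1_idx = 1
  next 2 bits -> l2_idx = 0
  bottom 5 bits -> offset = 25

Answer: 1 0 25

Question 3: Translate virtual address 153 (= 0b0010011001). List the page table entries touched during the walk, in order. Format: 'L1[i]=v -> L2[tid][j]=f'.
Answer: L1[1]=0 -> L2[0][0]=43

Derivation:
vaddr = 153 = 0b0010011001
Split: l1_idx=1, l2_idx=0, offset=25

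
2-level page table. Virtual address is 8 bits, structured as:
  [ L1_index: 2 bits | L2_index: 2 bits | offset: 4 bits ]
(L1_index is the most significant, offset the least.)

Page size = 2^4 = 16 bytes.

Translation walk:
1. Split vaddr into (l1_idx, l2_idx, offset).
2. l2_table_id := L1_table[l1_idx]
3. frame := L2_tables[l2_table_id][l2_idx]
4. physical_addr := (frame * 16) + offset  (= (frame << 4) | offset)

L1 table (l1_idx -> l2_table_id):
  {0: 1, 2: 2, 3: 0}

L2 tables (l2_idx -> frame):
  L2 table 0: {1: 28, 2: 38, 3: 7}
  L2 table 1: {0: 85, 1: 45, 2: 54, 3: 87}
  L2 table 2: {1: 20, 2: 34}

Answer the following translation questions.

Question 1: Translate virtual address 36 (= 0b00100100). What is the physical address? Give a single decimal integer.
Answer: 868

Derivation:
vaddr = 36 = 0b00100100
Split: l1_idx=0, l2_idx=2, offset=4
L1[0] = 1
L2[1][2] = 54
paddr = 54 * 16 + 4 = 868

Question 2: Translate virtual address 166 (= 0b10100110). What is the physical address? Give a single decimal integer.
Answer: 550

Derivation:
vaddr = 166 = 0b10100110
Split: l1_idx=2, l2_idx=2, offset=6
L1[2] = 2
L2[2][2] = 34
paddr = 34 * 16 + 6 = 550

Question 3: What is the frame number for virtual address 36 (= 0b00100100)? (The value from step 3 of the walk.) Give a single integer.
Answer: 54

Derivation:
vaddr = 36: l1_idx=0, l2_idx=2
L1[0] = 1; L2[1][2] = 54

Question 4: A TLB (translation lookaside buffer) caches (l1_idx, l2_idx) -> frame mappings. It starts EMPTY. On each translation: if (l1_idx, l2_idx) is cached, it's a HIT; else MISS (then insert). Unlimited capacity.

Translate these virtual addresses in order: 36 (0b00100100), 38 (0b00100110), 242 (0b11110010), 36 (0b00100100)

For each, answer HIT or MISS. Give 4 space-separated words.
vaddr=36: (0,2) not in TLB -> MISS, insert
vaddr=38: (0,2) in TLB -> HIT
vaddr=242: (3,3) not in TLB -> MISS, insert
vaddr=36: (0,2) in TLB -> HIT

Answer: MISS HIT MISS HIT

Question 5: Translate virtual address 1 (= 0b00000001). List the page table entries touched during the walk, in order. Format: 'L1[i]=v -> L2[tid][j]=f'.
Answer: L1[0]=1 -> L2[1][0]=85

Derivation:
vaddr = 1 = 0b00000001
Split: l1_idx=0, l2_idx=0, offset=1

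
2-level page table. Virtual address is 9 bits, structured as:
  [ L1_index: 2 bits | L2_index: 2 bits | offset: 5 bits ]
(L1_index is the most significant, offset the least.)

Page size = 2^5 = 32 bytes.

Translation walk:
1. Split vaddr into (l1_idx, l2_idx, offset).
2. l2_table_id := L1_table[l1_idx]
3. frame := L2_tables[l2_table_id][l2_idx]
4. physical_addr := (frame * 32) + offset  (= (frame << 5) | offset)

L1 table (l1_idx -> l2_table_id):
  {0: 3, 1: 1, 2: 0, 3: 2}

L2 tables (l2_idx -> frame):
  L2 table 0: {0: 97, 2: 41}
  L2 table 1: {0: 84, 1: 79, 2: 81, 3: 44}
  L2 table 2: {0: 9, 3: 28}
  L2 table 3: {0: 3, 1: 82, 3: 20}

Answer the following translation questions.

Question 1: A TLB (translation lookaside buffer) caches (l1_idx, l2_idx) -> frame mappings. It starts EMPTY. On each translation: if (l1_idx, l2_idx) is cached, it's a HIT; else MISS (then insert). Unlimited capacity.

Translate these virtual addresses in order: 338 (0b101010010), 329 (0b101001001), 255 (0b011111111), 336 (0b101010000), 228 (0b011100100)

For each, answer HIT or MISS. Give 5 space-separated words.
vaddr=338: (2,2) not in TLB -> MISS, insert
vaddr=329: (2,2) in TLB -> HIT
vaddr=255: (1,3) not in TLB -> MISS, insert
vaddr=336: (2,2) in TLB -> HIT
vaddr=228: (1,3) in TLB -> HIT

Answer: MISS HIT MISS HIT HIT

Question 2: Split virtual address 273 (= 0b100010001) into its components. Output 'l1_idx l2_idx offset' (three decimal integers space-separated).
Answer: 2 0 17

Derivation:
vaddr = 273 = 0b100010001
  top 2 bits -> l1_idx = 2
  next 2 bits -> l2_idx = 0
  bottom 5 bits -> offset = 17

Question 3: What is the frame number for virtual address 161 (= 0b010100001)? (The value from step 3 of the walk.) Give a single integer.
vaddr = 161: l1_idx=1, l2_idx=1
L1[1] = 1; L2[1][1] = 79

Answer: 79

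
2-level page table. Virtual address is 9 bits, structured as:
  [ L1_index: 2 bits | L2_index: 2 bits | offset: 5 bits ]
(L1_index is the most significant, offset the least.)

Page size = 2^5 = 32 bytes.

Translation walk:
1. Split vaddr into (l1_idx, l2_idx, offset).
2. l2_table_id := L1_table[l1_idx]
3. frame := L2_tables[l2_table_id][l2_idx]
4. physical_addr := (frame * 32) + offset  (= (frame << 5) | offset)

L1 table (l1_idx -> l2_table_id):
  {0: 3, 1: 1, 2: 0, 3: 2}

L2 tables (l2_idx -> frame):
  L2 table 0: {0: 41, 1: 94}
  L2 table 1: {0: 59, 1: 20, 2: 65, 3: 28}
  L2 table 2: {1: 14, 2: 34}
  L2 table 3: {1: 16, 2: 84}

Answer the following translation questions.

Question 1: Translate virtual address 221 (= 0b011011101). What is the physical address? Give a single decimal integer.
vaddr = 221 = 0b011011101
Split: l1_idx=1, l2_idx=2, offset=29
L1[1] = 1
L2[1][2] = 65
paddr = 65 * 32 + 29 = 2109

Answer: 2109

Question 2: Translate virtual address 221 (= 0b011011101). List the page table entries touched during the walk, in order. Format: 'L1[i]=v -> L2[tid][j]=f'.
Answer: L1[1]=1 -> L2[1][2]=65

Derivation:
vaddr = 221 = 0b011011101
Split: l1_idx=1, l2_idx=2, offset=29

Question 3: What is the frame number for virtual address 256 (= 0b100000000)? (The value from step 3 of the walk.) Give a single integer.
vaddr = 256: l1_idx=2, l2_idx=0
L1[2] = 0; L2[0][0] = 41

Answer: 41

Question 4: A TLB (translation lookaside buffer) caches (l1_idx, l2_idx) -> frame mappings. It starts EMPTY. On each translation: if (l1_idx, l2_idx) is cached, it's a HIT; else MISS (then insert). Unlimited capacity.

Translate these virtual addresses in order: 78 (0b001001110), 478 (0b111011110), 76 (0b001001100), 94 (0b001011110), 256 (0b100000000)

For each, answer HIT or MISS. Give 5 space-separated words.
vaddr=78: (0,2) not in TLB -> MISS, insert
vaddr=478: (3,2) not in TLB -> MISS, insert
vaddr=76: (0,2) in TLB -> HIT
vaddr=94: (0,2) in TLB -> HIT
vaddr=256: (2,0) not in TLB -> MISS, insert

Answer: MISS MISS HIT HIT MISS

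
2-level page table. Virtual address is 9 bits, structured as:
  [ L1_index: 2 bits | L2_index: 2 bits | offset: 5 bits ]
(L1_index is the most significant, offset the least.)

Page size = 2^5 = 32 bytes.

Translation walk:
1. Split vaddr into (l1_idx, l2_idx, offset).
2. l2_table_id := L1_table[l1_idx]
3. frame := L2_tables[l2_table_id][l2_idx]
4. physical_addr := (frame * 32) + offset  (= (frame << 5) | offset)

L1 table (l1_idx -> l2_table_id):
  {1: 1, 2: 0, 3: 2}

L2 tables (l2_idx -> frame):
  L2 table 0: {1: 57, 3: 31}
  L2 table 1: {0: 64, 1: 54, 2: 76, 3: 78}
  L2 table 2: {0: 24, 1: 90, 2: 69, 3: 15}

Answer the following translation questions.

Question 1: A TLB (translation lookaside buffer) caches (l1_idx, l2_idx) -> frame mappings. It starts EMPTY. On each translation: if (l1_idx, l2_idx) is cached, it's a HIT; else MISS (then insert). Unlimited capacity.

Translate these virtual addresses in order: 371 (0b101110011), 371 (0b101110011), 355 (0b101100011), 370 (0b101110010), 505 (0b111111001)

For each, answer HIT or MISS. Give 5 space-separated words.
Answer: MISS HIT HIT HIT MISS

Derivation:
vaddr=371: (2,3) not in TLB -> MISS, insert
vaddr=371: (2,3) in TLB -> HIT
vaddr=355: (2,3) in TLB -> HIT
vaddr=370: (2,3) in TLB -> HIT
vaddr=505: (3,3) not in TLB -> MISS, insert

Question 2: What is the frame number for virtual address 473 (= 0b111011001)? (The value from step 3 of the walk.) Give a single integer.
vaddr = 473: l1_idx=3, l2_idx=2
L1[3] = 2; L2[2][2] = 69

Answer: 69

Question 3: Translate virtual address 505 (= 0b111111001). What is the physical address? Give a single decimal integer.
vaddr = 505 = 0b111111001
Split: l1_idx=3, l2_idx=3, offset=25
L1[3] = 2
L2[2][3] = 15
paddr = 15 * 32 + 25 = 505

Answer: 505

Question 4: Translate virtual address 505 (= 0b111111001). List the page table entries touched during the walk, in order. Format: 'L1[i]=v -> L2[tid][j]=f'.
vaddr = 505 = 0b111111001
Split: l1_idx=3, l2_idx=3, offset=25

Answer: L1[3]=2 -> L2[2][3]=15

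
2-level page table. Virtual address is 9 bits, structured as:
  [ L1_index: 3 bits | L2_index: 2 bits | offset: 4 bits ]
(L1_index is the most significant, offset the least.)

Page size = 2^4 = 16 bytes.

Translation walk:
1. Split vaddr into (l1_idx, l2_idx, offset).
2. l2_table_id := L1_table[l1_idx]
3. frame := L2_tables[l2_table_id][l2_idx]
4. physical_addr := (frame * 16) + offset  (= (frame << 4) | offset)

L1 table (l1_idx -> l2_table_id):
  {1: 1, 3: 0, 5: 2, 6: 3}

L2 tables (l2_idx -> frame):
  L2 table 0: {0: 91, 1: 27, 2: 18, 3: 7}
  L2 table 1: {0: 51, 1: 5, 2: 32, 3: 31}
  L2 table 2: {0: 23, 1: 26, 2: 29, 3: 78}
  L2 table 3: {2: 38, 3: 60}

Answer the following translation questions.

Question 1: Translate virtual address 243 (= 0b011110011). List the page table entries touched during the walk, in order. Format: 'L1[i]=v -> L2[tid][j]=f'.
Answer: L1[3]=0 -> L2[0][3]=7

Derivation:
vaddr = 243 = 0b011110011
Split: l1_idx=3, l2_idx=3, offset=3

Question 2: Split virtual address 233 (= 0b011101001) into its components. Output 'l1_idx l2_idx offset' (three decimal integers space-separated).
Answer: 3 2 9

Derivation:
vaddr = 233 = 0b011101001
  top 3 bits -> l1_idx = 3
  next 2 bits -> l2_idx = 2
  bottom 4 bits -> offset = 9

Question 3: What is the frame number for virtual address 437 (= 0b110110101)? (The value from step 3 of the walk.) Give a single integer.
vaddr = 437: l1_idx=6, l2_idx=3
L1[6] = 3; L2[3][3] = 60

Answer: 60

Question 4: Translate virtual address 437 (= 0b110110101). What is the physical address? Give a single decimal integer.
Answer: 965

Derivation:
vaddr = 437 = 0b110110101
Split: l1_idx=6, l2_idx=3, offset=5
L1[6] = 3
L2[3][3] = 60
paddr = 60 * 16 + 5 = 965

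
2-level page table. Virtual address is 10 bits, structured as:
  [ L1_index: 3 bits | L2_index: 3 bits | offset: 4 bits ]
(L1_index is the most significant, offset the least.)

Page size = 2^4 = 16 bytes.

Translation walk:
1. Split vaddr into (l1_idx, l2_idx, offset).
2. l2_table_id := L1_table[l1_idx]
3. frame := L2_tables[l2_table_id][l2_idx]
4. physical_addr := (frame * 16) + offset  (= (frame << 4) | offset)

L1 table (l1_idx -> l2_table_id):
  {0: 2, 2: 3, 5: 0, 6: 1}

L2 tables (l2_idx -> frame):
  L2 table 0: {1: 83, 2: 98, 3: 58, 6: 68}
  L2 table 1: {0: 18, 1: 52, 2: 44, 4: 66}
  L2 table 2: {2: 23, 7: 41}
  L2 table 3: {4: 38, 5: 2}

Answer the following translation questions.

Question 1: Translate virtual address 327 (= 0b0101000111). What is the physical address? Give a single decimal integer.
vaddr = 327 = 0b0101000111
Split: l1_idx=2, l2_idx=4, offset=7
L1[2] = 3
L2[3][4] = 38
paddr = 38 * 16 + 7 = 615

Answer: 615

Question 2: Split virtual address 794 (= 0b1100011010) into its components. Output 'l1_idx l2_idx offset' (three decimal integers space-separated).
vaddr = 794 = 0b1100011010
  top 3 bits -> l1_idx = 6
  next 3 bits -> l2_idx = 1
  bottom 4 bits -> offset = 10

Answer: 6 1 10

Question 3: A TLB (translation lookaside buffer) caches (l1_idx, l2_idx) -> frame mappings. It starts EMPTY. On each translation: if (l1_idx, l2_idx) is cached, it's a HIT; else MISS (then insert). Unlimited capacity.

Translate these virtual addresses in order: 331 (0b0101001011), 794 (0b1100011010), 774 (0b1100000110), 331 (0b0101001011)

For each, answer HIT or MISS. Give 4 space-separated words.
Answer: MISS MISS MISS HIT

Derivation:
vaddr=331: (2,4) not in TLB -> MISS, insert
vaddr=794: (6,1) not in TLB -> MISS, insert
vaddr=774: (6,0) not in TLB -> MISS, insert
vaddr=331: (2,4) in TLB -> HIT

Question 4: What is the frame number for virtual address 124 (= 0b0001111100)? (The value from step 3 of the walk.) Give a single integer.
Answer: 41

Derivation:
vaddr = 124: l1_idx=0, l2_idx=7
L1[0] = 2; L2[2][7] = 41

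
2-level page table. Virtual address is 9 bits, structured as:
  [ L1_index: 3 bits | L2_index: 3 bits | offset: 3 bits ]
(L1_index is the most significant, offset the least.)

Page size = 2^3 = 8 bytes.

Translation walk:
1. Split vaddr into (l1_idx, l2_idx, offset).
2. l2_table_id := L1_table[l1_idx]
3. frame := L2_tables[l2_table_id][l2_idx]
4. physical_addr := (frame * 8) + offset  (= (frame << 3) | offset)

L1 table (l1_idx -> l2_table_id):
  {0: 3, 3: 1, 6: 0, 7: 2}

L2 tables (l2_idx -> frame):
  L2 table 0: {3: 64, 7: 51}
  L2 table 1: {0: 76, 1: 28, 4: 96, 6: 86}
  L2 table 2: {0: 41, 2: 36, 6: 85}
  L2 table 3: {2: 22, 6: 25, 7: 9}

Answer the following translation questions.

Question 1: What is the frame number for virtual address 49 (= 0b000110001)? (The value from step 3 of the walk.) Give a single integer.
vaddr = 49: l1_idx=0, l2_idx=6
L1[0] = 3; L2[3][6] = 25

Answer: 25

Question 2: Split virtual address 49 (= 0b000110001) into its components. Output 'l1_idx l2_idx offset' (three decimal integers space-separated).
vaddr = 49 = 0b000110001
  top 3 bits -> l1_idx = 0
  next 3 bits -> l2_idx = 6
  bottom 3 bits -> offset = 1

Answer: 0 6 1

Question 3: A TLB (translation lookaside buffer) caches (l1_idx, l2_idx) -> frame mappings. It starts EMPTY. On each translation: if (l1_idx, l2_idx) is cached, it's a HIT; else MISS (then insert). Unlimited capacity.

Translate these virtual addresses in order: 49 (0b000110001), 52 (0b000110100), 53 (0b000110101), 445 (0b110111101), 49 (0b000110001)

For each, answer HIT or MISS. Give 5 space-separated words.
vaddr=49: (0,6) not in TLB -> MISS, insert
vaddr=52: (0,6) in TLB -> HIT
vaddr=53: (0,6) in TLB -> HIT
vaddr=445: (6,7) not in TLB -> MISS, insert
vaddr=49: (0,6) in TLB -> HIT

Answer: MISS HIT HIT MISS HIT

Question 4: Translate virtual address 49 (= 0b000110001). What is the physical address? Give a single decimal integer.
Answer: 201

Derivation:
vaddr = 49 = 0b000110001
Split: l1_idx=0, l2_idx=6, offset=1
L1[0] = 3
L2[3][6] = 25
paddr = 25 * 8 + 1 = 201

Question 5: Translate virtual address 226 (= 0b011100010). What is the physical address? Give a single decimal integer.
Answer: 770

Derivation:
vaddr = 226 = 0b011100010
Split: l1_idx=3, l2_idx=4, offset=2
L1[3] = 1
L2[1][4] = 96
paddr = 96 * 8 + 2 = 770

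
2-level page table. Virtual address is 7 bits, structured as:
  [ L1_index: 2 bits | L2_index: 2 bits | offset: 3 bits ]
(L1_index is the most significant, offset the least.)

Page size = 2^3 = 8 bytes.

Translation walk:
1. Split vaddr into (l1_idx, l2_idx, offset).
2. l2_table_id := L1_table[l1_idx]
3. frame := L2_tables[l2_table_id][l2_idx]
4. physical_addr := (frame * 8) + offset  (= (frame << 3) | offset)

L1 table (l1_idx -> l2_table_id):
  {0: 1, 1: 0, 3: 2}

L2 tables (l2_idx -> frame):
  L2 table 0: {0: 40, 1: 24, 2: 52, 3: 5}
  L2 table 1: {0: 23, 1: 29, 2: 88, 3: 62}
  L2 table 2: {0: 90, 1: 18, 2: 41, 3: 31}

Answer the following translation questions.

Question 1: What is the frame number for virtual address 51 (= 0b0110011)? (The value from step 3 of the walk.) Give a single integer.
vaddr = 51: l1_idx=1, l2_idx=2
L1[1] = 0; L2[0][2] = 52

Answer: 52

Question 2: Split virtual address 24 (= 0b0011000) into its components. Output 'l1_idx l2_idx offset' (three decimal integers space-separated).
Answer: 0 3 0

Derivation:
vaddr = 24 = 0b0011000
  top 2 bits -> l1_idx = 0
  next 2 bits -> l2_idx = 3
  bottom 3 bits -> offset = 0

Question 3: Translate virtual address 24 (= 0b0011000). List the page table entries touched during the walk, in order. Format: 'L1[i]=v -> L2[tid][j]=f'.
vaddr = 24 = 0b0011000
Split: l1_idx=0, l2_idx=3, offset=0

Answer: L1[0]=1 -> L2[1][3]=62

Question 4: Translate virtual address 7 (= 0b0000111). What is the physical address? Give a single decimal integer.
Answer: 191

Derivation:
vaddr = 7 = 0b0000111
Split: l1_idx=0, l2_idx=0, offset=7
L1[0] = 1
L2[1][0] = 23
paddr = 23 * 8 + 7 = 191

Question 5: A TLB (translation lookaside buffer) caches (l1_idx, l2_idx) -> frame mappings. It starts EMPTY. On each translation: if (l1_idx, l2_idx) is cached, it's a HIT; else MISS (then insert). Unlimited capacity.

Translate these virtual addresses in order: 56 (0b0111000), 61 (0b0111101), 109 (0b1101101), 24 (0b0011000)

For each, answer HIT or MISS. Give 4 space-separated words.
Answer: MISS HIT MISS MISS

Derivation:
vaddr=56: (1,3) not in TLB -> MISS, insert
vaddr=61: (1,3) in TLB -> HIT
vaddr=109: (3,1) not in TLB -> MISS, insert
vaddr=24: (0,3) not in TLB -> MISS, insert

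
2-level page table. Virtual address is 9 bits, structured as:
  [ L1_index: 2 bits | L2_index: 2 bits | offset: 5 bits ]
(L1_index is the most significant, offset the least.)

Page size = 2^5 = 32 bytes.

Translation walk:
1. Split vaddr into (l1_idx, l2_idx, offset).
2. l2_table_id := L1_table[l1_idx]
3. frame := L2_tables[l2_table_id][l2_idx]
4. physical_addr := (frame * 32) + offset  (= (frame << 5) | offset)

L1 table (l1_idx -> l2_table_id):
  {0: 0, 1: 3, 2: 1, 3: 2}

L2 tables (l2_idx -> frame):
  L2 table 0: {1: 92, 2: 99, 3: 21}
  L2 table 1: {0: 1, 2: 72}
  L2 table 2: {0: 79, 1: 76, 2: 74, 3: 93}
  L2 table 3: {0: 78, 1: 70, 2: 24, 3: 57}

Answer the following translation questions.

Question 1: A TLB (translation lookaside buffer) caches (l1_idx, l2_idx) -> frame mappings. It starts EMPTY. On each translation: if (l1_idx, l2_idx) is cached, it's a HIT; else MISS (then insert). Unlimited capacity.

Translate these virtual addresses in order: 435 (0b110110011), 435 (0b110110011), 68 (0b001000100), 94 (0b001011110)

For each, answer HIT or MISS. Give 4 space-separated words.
Answer: MISS HIT MISS HIT

Derivation:
vaddr=435: (3,1) not in TLB -> MISS, insert
vaddr=435: (3,1) in TLB -> HIT
vaddr=68: (0,2) not in TLB -> MISS, insert
vaddr=94: (0,2) in TLB -> HIT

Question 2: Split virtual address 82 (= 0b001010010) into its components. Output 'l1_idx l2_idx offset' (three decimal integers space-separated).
vaddr = 82 = 0b001010010
  top 2 bits -> l1_idx = 0
  next 2 bits -> l2_idx = 2
  bottom 5 bits -> offset = 18

Answer: 0 2 18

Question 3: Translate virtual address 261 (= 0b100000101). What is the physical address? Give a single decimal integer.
vaddr = 261 = 0b100000101
Split: l1_idx=2, l2_idx=0, offset=5
L1[2] = 1
L2[1][0] = 1
paddr = 1 * 32 + 5 = 37

Answer: 37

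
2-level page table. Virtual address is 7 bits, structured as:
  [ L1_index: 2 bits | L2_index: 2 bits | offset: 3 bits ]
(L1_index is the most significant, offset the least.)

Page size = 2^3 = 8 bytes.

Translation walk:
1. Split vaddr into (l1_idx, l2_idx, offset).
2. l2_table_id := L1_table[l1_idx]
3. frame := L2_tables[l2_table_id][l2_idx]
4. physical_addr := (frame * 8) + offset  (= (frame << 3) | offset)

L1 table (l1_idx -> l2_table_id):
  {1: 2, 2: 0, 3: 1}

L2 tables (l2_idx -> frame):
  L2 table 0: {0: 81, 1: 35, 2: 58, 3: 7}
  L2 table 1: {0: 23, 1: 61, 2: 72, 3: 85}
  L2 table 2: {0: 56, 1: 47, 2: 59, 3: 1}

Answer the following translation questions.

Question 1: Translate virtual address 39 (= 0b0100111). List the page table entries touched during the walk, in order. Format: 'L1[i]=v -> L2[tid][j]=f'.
vaddr = 39 = 0b0100111
Split: l1_idx=1, l2_idx=0, offset=7

Answer: L1[1]=2 -> L2[2][0]=56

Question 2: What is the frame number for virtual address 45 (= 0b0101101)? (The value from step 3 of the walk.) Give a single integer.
vaddr = 45: l1_idx=1, l2_idx=1
L1[1] = 2; L2[2][1] = 47

Answer: 47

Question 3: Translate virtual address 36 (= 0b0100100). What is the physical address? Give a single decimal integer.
vaddr = 36 = 0b0100100
Split: l1_idx=1, l2_idx=0, offset=4
L1[1] = 2
L2[2][0] = 56
paddr = 56 * 8 + 4 = 452

Answer: 452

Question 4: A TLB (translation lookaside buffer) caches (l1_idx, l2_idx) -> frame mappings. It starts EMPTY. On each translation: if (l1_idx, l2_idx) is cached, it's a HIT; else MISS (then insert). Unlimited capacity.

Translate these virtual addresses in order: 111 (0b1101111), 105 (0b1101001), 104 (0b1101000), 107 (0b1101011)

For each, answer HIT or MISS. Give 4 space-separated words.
vaddr=111: (3,1) not in TLB -> MISS, insert
vaddr=105: (3,1) in TLB -> HIT
vaddr=104: (3,1) in TLB -> HIT
vaddr=107: (3,1) in TLB -> HIT

Answer: MISS HIT HIT HIT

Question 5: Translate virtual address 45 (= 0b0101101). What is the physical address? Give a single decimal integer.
Answer: 381

Derivation:
vaddr = 45 = 0b0101101
Split: l1_idx=1, l2_idx=1, offset=5
L1[1] = 2
L2[2][1] = 47
paddr = 47 * 8 + 5 = 381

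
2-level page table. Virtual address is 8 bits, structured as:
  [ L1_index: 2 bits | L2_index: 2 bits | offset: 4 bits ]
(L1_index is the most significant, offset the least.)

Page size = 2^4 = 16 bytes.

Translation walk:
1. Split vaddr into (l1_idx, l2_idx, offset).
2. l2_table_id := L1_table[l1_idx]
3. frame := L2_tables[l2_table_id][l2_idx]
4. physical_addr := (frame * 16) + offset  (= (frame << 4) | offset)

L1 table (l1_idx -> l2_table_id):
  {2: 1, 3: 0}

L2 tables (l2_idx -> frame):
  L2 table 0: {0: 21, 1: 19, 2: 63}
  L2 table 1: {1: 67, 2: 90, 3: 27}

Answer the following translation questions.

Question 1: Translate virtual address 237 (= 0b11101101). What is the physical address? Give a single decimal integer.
Answer: 1021

Derivation:
vaddr = 237 = 0b11101101
Split: l1_idx=3, l2_idx=2, offset=13
L1[3] = 0
L2[0][2] = 63
paddr = 63 * 16 + 13 = 1021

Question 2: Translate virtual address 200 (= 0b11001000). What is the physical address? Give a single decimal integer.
Answer: 344

Derivation:
vaddr = 200 = 0b11001000
Split: l1_idx=3, l2_idx=0, offset=8
L1[3] = 0
L2[0][0] = 21
paddr = 21 * 16 + 8 = 344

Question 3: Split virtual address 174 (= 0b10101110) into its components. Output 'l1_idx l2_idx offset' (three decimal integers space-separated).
vaddr = 174 = 0b10101110
  top 2 bits -> l1_idx = 2
  next 2 bits -> l2_idx = 2
  bottom 4 bits -> offset = 14

Answer: 2 2 14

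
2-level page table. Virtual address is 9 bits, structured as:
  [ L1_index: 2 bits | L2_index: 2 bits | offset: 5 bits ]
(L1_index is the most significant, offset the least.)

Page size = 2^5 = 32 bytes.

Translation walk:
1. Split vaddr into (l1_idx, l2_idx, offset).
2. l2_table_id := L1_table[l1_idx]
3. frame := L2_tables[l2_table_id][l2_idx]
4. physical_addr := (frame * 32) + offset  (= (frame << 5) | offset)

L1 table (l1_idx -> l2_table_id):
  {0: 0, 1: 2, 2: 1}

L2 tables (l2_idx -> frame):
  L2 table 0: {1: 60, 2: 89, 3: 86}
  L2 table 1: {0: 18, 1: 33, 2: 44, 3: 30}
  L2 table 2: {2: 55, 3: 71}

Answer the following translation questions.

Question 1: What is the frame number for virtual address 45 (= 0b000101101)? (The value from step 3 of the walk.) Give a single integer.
Answer: 60

Derivation:
vaddr = 45: l1_idx=0, l2_idx=1
L1[0] = 0; L2[0][1] = 60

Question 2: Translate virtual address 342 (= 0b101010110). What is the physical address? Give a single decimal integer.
Answer: 1430

Derivation:
vaddr = 342 = 0b101010110
Split: l1_idx=2, l2_idx=2, offset=22
L1[2] = 1
L2[1][2] = 44
paddr = 44 * 32 + 22 = 1430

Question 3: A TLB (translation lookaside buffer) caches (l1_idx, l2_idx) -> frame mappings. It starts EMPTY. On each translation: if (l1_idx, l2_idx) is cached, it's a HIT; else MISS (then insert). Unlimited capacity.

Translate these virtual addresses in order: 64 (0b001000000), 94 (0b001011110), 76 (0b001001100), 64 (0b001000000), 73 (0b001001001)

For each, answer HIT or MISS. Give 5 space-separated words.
vaddr=64: (0,2) not in TLB -> MISS, insert
vaddr=94: (0,2) in TLB -> HIT
vaddr=76: (0,2) in TLB -> HIT
vaddr=64: (0,2) in TLB -> HIT
vaddr=73: (0,2) in TLB -> HIT

Answer: MISS HIT HIT HIT HIT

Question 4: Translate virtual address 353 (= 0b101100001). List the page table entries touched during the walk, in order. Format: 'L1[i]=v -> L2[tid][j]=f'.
vaddr = 353 = 0b101100001
Split: l1_idx=2, l2_idx=3, offset=1

Answer: L1[2]=1 -> L2[1][3]=30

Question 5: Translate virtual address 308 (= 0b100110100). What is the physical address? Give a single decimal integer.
Answer: 1076

Derivation:
vaddr = 308 = 0b100110100
Split: l1_idx=2, l2_idx=1, offset=20
L1[2] = 1
L2[1][1] = 33
paddr = 33 * 32 + 20 = 1076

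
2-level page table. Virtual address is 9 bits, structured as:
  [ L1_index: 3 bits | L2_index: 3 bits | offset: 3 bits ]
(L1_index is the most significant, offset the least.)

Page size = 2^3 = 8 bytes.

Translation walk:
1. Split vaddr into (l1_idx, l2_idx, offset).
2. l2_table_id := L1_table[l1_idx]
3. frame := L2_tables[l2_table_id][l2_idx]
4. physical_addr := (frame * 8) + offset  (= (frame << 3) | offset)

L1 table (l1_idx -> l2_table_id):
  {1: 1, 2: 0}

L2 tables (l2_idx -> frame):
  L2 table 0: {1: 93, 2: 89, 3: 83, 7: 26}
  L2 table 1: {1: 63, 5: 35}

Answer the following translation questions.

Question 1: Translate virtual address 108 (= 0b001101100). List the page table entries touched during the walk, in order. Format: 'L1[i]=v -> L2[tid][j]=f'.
vaddr = 108 = 0b001101100
Split: l1_idx=1, l2_idx=5, offset=4

Answer: L1[1]=1 -> L2[1][5]=35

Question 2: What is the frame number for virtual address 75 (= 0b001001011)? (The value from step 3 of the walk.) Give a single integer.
Answer: 63

Derivation:
vaddr = 75: l1_idx=1, l2_idx=1
L1[1] = 1; L2[1][1] = 63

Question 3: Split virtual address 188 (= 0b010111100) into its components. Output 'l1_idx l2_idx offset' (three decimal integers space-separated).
vaddr = 188 = 0b010111100
  top 3 bits -> l1_idx = 2
  next 3 bits -> l2_idx = 7
  bottom 3 bits -> offset = 4

Answer: 2 7 4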